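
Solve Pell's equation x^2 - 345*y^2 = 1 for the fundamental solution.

(x, y) = (6761, 364)

First expand sqrt(345) as a continued fraction. With x_i = (sqrt(345) + m_i)/d_i and (m_0, d_0) = (0, 1): a_0 = floor(sqrt(345)) = 18, since 18^2 = 324 <= 345 < 361 = 19^2.
Iterate m_{i+1} = d_i*a_i - m_i, d_{i+1} = (345 - m_{i+1}^2)/d_i, a_{i+1} = floor((a_0 + m_{i+1})/d_{i+1}):
  m_1 = 1*18 - 0 = 18, d_1 = (345 - 18^2)/1 = 21/1 = 21, a_1 = floor((18 + 18)/21) = 1.
  m_2 = 21*1 - 18 = 3, d_2 = (345 - 3^2)/21 = 336/21 = 16, a_2 = floor((18 + 3)/16) = 1.
  m_3 = 16*1 - 3 = 13, d_3 = (345 - 13^2)/16 = 176/16 = 11, a_3 = floor((18 + 13)/11) = 2.
  m_4 = 11*2 - 13 = 9, d_4 = (345 - 9^2)/11 = 264/11 = 24, a_4 = floor((18 + 9)/24) = 1.
  m_5 = 24*1 - 9 = 15, d_5 = (345 - 15^2)/24 = 120/24 = 5, a_5 = floor((18 + 15)/5) = 6.
  m_6 = 5*6 - 15 = 15, d_6 = (345 - 15^2)/5 = 120/5 = 24, a_6 = floor((18 + 15)/24) = 1.
  m_7 = 24*1 - 15 = 9, d_7 = (345 - 9^2)/24 = 264/24 = 11, a_7 = floor((18 + 9)/11) = 2.
  m_8 = 11*2 - 9 = 13, d_8 = (345 - 13^2)/11 = 176/11 = 16, a_8 = floor((18 + 13)/16) = 1.
  m_9 = 16*1 - 13 = 3, d_9 = (345 - 3^2)/16 = 336/16 = 21, a_9 = floor((18 + 3)/21) = 1.
  m_10 = 21*1 - 3 = 18, d_10 = (345 - 18^2)/21 = 21/21 = 1, a_10 = floor((18 + 18)/1) = 36.
  m_11 = 1*36 - 18 = 18, d_11 = (345 - 18^2)/1 = 21/1 = 21: (m_11, d_11) = (m_1, d_1) = (18, 21), so from here the quotients repeat a_1, ..., a_10; the period length is 10.
So sqrt(345) = [18; (1, 1, 2, 1, 6, 1, 2, 1, 1, 36)] with period length k = 10.
k is even, so the fundamental solution of x^2 - 345y^2 = 1 is (p_{k-1}, q_{k-1}) = (p_9, q_9); compute convergents through index 9.
Convergents (p_i = a_i*p_{i-1} + p_{i-2}, q_i = a_i*q_{i-1} + q_{i-2} with p_{-2}=0, p_{-1}=1, q_{-2}=1, q_{-1}=0):
  i=0: a_0=18, p_0 = 18*1 + 0 = 18, q_0 = 18*0 + 1 = 1.
  i=1: a_1=1, p_1 = 1*18 + 1 = 19, q_1 = 1*1 + 0 = 1.
  i=2: a_2=1, p_2 = 1*19 + 18 = 37, q_2 = 1*1 + 1 = 2.
  i=3: a_3=2, p_3 = 2*37 + 19 = 93, q_3 = 2*2 + 1 = 5.
  i=4: a_4=1, p_4 = 1*93 + 37 = 130, q_4 = 1*5 + 2 = 7.
  i=5: a_5=6, p_5 = 6*130 + 93 = 873, q_5 = 6*7 + 5 = 47.
  i=6: a_6=1, p_6 = 1*873 + 130 = 1003, q_6 = 1*47 + 7 = 54.
  i=7: a_7=2, p_7 = 2*1003 + 873 = 2879, q_7 = 2*54 + 47 = 155.
  i=8: a_8=1, p_8 = 1*2879 + 1003 = 3882, q_8 = 1*155 + 54 = 209.
  i=9: a_9=1, p_9 = 1*3882 + 2879 = 6761, q_9 = 1*209 + 155 = 364.
Check: 6761^2 - 345*364^2 = 45711121 - 45711120 = 1, so (x, y) = (6761, 364) solves the equation, and by the theorem it is the least positive solution.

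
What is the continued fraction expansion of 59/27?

[2; 5, 2, 2]

Run the Euclidean algorithm on 59 and 27; the successive quotients are the partial quotients a_0, a_1, ... (each step inverts the fractional part left over by the previous one):
  59 = 2*27 + 5, so a_0 = 2.
  27 = 5*5 + 2, so a_1 = 5.
  5 = 2*2 + 1, so a_2 = 2.
  2 = 2*1 + 0, so a_3 = 2.
The remainder reaches 0 after 4 divisions, so the expansion has 4 partial quotients, read off in order.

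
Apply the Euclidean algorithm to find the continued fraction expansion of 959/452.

Run the Euclidean algorithm on 959 and 452; the successive quotients are the partial quotients a_0, a_1, ... (each step inverts the fractional part left over by the previous one):
  959 = 2*452 + 55, so a_0 = 2.
  452 = 8*55 + 12, so a_1 = 8.
  55 = 4*12 + 7, so a_2 = 4.
  12 = 1*7 + 5, so a_3 = 1.
  7 = 1*5 + 2, so a_4 = 1.
  5 = 2*2 + 1, so a_5 = 2.
  2 = 2*1 + 0, so a_6 = 2.
The remainder reaches 0 after 7 divisions, so the expansion has 7 partial quotients, read off in order.

[2; 8, 4, 1, 1, 2, 2]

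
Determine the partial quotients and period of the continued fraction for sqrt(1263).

[35; (1, 1, 5, 1, 22, 1, 5, 1, 1, 70)]

Write x_i = (sqrt(1263) + m_i)/d_i with (m_0, d_0) = (0, 1). a_0 = floor(sqrt(1263)) = 35, since 35^2 = 1225 <= 1263 < 1296 = 36^2.
Iterate m_{i+1} = d_i*a_i - m_i, d_{i+1} = (1263 - m_{i+1}^2)/d_i, a_{i+1} = floor((a_0 + m_{i+1})/d_{i+1}):
  m_1 = 1*35 - 0 = 35, d_1 = (1263 - 35^2)/1 = 38/1 = 38, a_1 = floor((35 + 35)/38) = 1.
  m_2 = 38*1 - 35 = 3, d_2 = (1263 - 3^2)/38 = 1254/38 = 33, a_2 = floor((35 + 3)/33) = 1.
  m_3 = 33*1 - 3 = 30, d_3 = (1263 - 30^2)/33 = 363/33 = 11, a_3 = floor((35 + 30)/11) = 5.
  m_4 = 11*5 - 30 = 25, d_4 = (1263 - 25^2)/11 = 638/11 = 58, a_4 = floor((35 + 25)/58) = 1.
  m_5 = 58*1 - 25 = 33, d_5 = (1263 - 33^2)/58 = 174/58 = 3, a_5 = floor((35 + 33)/3) = 22.
  m_6 = 3*22 - 33 = 33, d_6 = (1263 - 33^2)/3 = 174/3 = 58, a_6 = floor((35 + 33)/58) = 1.
  m_7 = 58*1 - 33 = 25, d_7 = (1263 - 25^2)/58 = 638/58 = 11, a_7 = floor((35 + 25)/11) = 5.
  m_8 = 11*5 - 25 = 30, d_8 = (1263 - 30^2)/11 = 363/11 = 33, a_8 = floor((35 + 30)/33) = 1.
  m_9 = 33*1 - 30 = 3, d_9 = (1263 - 3^2)/33 = 1254/33 = 38, a_9 = floor((35 + 3)/38) = 1.
  m_10 = 38*1 - 3 = 35, d_10 = (1263 - 35^2)/38 = 38/38 = 1, a_10 = floor((35 + 35)/1) = 70.
  m_11 = 1*70 - 35 = 35, d_11 = (1263 - 35^2)/1 = 38/1 = 38: (m_11, d_11) = (m_1, d_1) = (35, 38), so from here the quotients repeat a_1, ..., a_10; the period length is 10.
Hence the expansion of sqrt(1263) is a_0 = 35 followed by the repeating block 1, 1, 5, 1, 22, 1, 5, 1, 1, 70 (period 10).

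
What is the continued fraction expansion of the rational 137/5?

[27; 2, 2]

Run the Euclidean algorithm on 137 and 5; the successive quotients are the partial quotients a_0, a_1, ... (each step inverts the fractional part left over by the previous one):
  137 = 27*5 + 2, so a_0 = 27.
  5 = 2*2 + 1, so a_1 = 2.
  2 = 2*1 + 0, so a_2 = 2.
The remainder reaches 0 after 3 divisions, so the expansion has 3 partial quotients, read off in order.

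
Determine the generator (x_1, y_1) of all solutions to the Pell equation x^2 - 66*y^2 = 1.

(x, y) = (65, 8)

First expand sqrt(66) as a continued fraction. With x_i = (sqrt(66) + m_i)/d_i and (m_0, d_0) = (0, 1): a_0 = floor(sqrt(66)) = 8, since 8^2 = 64 <= 66 < 81 = 9^2.
Iterate m_{i+1} = d_i*a_i - m_i, d_{i+1} = (66 - m_{i+1}^2)/d_i, a_{i+1} = floor((a_0 + m_{i+1})/d_{i+1}):
  m_1 = 1*8 - 0 = 8, d_1 = (66 - 8^2)/1 = 2/1 = 2, a_1 = floor((8 + 8)/2) = 8.
  m_2 = 2*8 - 8 = 8, d_2 = (66 - 8^2)/2 = 2/2 = 1, a_2 = floor((8 + 8)/1) = 16.
  m_3 = 1*16 - 8 = 8, d_3 = (66 - 8^2)/1 = 2/1 = 2: (m_3, d_3) = (m_1, d_1) = (8, 2), so from here the quotients repeat a_1, a_2; the period length is 2.
So sqrt(66) = [8; (8, 16)] with period length k = 2.
k is even, so the fundamental solution of x^2 - 66y^2 = 1 is (p_{k-1}, q_{k-1}) = (p_1, q_1); compute convergents through index 1.
Convergents (p_i = a_i*p_{i-1} + p_{i-2}, q_i = a_i*q_{i-1} + q_{i-2} with p_{-2}=0, p_{-1}=1, q_{-2}=1, q_{-1}=0):
  i=0: a_0=8, p_0 = 8*1 + 0 = 8, q_0 = 8*0 + 1 = 1.
  i=1: a_1=8, p_1 = 8*8 + 1 = 65, q_1 = 8*1 + 0 = 8.
Check: 65^2 - 66*8^2 = 4225 - 4224 = 1, so (x, y) = (65, 8) solves the equation, and by the theorem it is the least positive solution.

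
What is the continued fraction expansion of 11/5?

Run the Euclidean algorithm on 11 and 5; the successive quotients are the partial quotients a_0, a_1, ... (each step inverts the fractional part left over by the previous one):
  11 = 2*5 + 1, so a_0 = 2.
  5 = 5*1 + 0, so a_1 = 5.
The remainder reaches 0 after 2 divisions, so the expansion has 2 partial quotients, read off in order.

[2; 5]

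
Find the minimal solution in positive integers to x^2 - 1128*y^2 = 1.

(x, y) = (2351, 70)

First expand sqrt(1128) as a continued fraction. With x_i = (sqrt(1128) + m_i)/d_i and (m_0, d_0) = (0, 1): a_0 = floor(sqrt(1128)) = 33, since 33^2 = 1089 <= 1128 < 1156 = 34^2.
Iterate m_{i+1} = d_i*a_i - m_i, d_{i+1} = (1128 - m_{i+1}^2)/d_i, a_{i+1} = floor((a_0 + m_{i+1})/d_{i+1}):
  m_1 = 1*33 - 0 = 33, d_1 = (1128 - 33^2)/1 = 39/1 = 39, a_1 = floor((33 + 33)/39) = 1.
  m_2 = 39*1 - 33 = 6, d_2 = (1128 - 6^2)/39 = 1092/39 = 28, a_2 = floor((33 + 6)/28) = 1.
  m_3 = 28*1 - 6 = 22, d_3 = (1128 - 22^2)/28 = 644/28 = 23, a_3 = floor((33 + 22)/23) = 2.
  m_4 = 23*2 - 22 = 24, d_4 = (1128 - 24^2)/23 = 552/23 = 24, a_4 = floor((33 + 24)/24) = 2.
  m_5 = 24*2 - 24 = 24, d_5 = (1128 - 24^2)/24 = 552/24 = 23, a_5 = floor((33 + 24)/23) = 2.
  m_6 = 23*2 - 24 = 22, d_6 = (1128 - 22^2)/23 = 644/23 = 28, a_6 = floor((33 + 22)/28) = 1.
  m_7 = 28*1 - 22 = 6, d_7 = (1128 - 6^2)/28 = 1092/28 = 39, a_7 = floor((33 + 6)/39) = 1.
  m_8 = 39*1 - 6 = 33, d_8 = (1128 - 33^2)/39 = 39/39 = 1, a_8 = floor((33 + 33)/1) = 66.
  m_9 = 1*66 - 33 = 33, d_9 = (1128 - 33^2)/1 = 39/1 = 39: (m_9, d_9) = (m_1, d_1) = (33, 39), so from here the quotients repeat a_1, ..., a_8; the period length is 8.
So sqrt(1128) = [33; (1, 1, 2, 2, 2, 1, 1, 66)] with period length k = 8.
k is even, so the fundamental solution of x^2 - 1128y^2 = 1 is (p_{k-1}, q_{k-1}) = (p_7, q_7); compute convergents through index 7.
Convergents (p_i = a_i*p_{i-1} + p_{i-2}, q_i = a_i*q_{i-1} + q_{i-2} with p_{-2}=0, p_{-1}=1, q_{-2}=1, q_{-1}=0):
  i=0: a_0=33, p_0 = 33*1 + 0 = 33, q_0 = 33*0 + 1 = 1.
  i=1: a_1=1, p_1 = 1*33 + 1 = 34, q_1 = 1*1 + 0 = 1.
  i=2: a_2=1, p_2 = 1*34 + 33 = 67, q_2 = 1*1 + 1 = 2.
  i=3: a_3=2, p_3 = 2*67 + 34 = 168, q_3 = 2*2 + 1 = 5.
  i=4: a_4=2, p_4 = 2*168 + 67 = 403, q_4 = 2*5 + 2 = 12.
  i=5: a_5=2, p_5 = 2*403 + 168 = 974, q_5 = 2*12 + 5 = 29.
  i=6: a_6=1, p_6 = 1*974 + 403 = 1377, q_6 = 1*29 + 12 = 41.
  i=7: a_7=1, p_7 = 1*1377 + 974 = 2351, q_7 = 1*41 + 29 = 70.
Check: 2351^2 - 1128*70^2 = 5527201 - 5527200 = 1, so (x, y) = (2351, 70) solves the equation, and by the theorem it is the least positive solution.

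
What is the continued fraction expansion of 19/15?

Run the Euclidean algorithm on 19 and 15; the successive quotients are the partial quotients a_0, a_1, ... (each step inverts the fractional part left over by the previous one):
  19 = 1*15 + 4, so a_0 = 1.
  15 = 3*4 + 3, so a_1 = 3.
  4 = 1*3 + 1, so a_2 = 1.
  3 = 3*1 + 0, so a_3 = 3.
The remainder reaches 0 after 4 divisions, so the expansion has 4 partial quotients, read off in order.

[1; 3, 1, 3]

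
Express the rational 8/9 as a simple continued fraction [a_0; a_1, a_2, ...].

Run the Euclidean algorithm on 8 and 9; the successive quotients are the partial quotients a_0, a_1, ... (each step inverts the fractional part left over by the previous one):
  8 = 0*9 + 8, so a_0 = 0.
  9 = 1*8 + 1, so a_1 = 1.
  8 = 8*1 + 0, so a_2 = 8.
The remainder reaches 0 after 3 divisions, so the expansion has 3 partial quotients, read off in order.

[0; 1, 8]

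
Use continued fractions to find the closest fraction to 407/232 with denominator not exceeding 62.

100/57

Expand x = 407/232 as a continued fraction with the Euclidean algorithm:
  407 = 1*232 + 175, so a_0 = 1.
  232 = 1*175 + 57, so a_1 = 1.
  175 = 3*57 + 4, so a_2 = 3.
  57 = 14*4 + 1, so a_3 = 14.
  4 = 4*1 + 0, so a_4 = 4.
so x = [1; 1, 3, 14, 4].
Convergents (p_i = a_i*p_{i-1} + p_{i-2}, q_i = a_i*q_{i-1} + q_{i-2} with p_{-2}=0, p_{-1}=1, q_{-2}=1, q_{-1}=0), until the denominator exceeds 62:
  i=0: a_0=1, p_0 = 1*1 + 0 = 1, q_0 = 1*0 + 1 = 1.
  i=1: a_1=1, p_1 = 1*1 + 1 = 2, q_1 = 1*1 + 0 = 1.
  i=2: a_2=3, p_2 = 3*2 + 1 = 7, q_2 = 3*1 + 1 = 4.
  i=3: a_3=14, p_3 = 14*7 + 2 = 100, q_3 = 14*4 + 1 = 57.
  i=4: a_4=4, p_4 = 4*100 + 7 = 407, q_4 = 4*57 + 4 = 232.
q_4 = 232 > 62, so the last convergent with denominator <= 62 is p_3/q_3 = 100/57.
The closest fraction with denominator <= 62 is either p_3/q_3 or the intermediate fraction (k*p_3 + p_2)/(k*q_3 + q_2) with the largest k >= 1 whose denominator stays <= 62; these approach x as k grows, and every other convergent or intermediate fraction in range is farther away.
Largest k: floor((62 - q_2)/q_3) = floor((62 - 4)/57) = 1.
That gives (1*100 + 7)/(1*57 + 4) = 107/61.
Compare the errors: |x - 100/57| = |407*57 - 100*232|/(232*57) = 1/13224, and |x - 107/61| = |407*61 - 107*232|/(232*61) = 3/14152.
Cross-multiplying, 1*14152 = 14152 < 39672 = 3*13224, so 1/13224 is smaller: the convergent 100/57 is closer to x than 107/61.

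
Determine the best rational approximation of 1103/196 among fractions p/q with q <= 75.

287/51

Expand x = 1103/196 as a continued fraction with the Euclidean algorithm:
  1103 = 5*196 + 123, so a_0 = 5.
  196 = 1*123 + 73, so a_1 = 1.
  123 = 1*73 + 50, so a_2 = 1.
  73 = 1*50 + 23, so a_3 = 1.
  50 = 2*23 + 4, so a_4 = 2.
  23 = 5*4 + 3, so a_5 = 5.
  4 = 1*3 + 1, so a_6 = 1.
  3 = 3*1 + 0, so a_7 = 3.
so x = [5; 1, 1, 1, 2, 5, 1, 3].
Convergents (p_i = a_i*p_{i-1} + p_{i-2}, q_i = a_i*q_{i-1} + q_{i-2} with p_{-2}=0, p_{-1}=1, q_{-2}=1, q_{-1}=0), until the denominator exceeds 75:
  i=0: a_0=5, p_0 = 5*1 + 0 = 5, q_0 = 5*0 + 1 = 1.
  i=1: a_1=1, p_1 = 1*5 + 1 = 6, q_1 = 1*1 + 0 = 1.
  i=2: a_2=1, p_2 = 1*6 + 5 = 11, q_2 = 1*1 + 1 = 2.
  i=3: a_3=1, p_3 = 1*11 + 6 = 17, q_3 = 1*2 + 1 = 3.
  i=4: a_4=2, p_4 = 2*17 + 11 = 45, q_4 = 2*3 + 2 = 8.
  i=5: a_5=5, p_5 = 5*45 + 17 = 242, q_5 = 5*8 + 3 = 43.
  i=6: a_6=1, p_6 = 1*242 + 45 = 287, q_6 = 1*43 + 8 = 51.
  i=7: a_7=3, p_7 = 3*287 + 242 = 1103, q_7 = 3*51 + 43 = 196.
q_7 = 196 > 75, so the last convergent with denominator <= 75 is p_6/q_6 = 287/51.
The closest fraction with denominator <= 75 is either p_6/q_6 or the intermediate fraction (k*p_6 + p_5)/(k*q_6 + q_5) with the largest k >= 1 whose denominator stays <= 75; these approach x as k grows, and every other convergent or intermediate fraction in range is farther away.
Largest k: floor((75 - q_5)/q_6) = floor((75 - 43)/51) = 0.
Since k = 0, no intermediate fraction beyond p_6/q_6 has denominator <= 75, so the convergent 287/51 is the closest (its error is |1103*51 - 287*196|/(196*51) = 1/9996).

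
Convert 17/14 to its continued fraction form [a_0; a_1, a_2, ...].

Run the Euclidean algorithm on 17 and 14; the successive quotients are the partial quotients a_0, a_1, ... (each step inverts the fractional part left over by the previous one):
  17 = 1*14 + 3, so a_0 = 1.
  14 = 4*3 + 2, so a_1 = 4.
  3 = 1*2 + 1, so a_2 = 1.
  2 = 2*1 + 0, so a_3 = 2.
The remainder reaches 0 after 4 divisions, so the expansion has 4 partial quotients, read off in order.

[1; 4, 1, 2]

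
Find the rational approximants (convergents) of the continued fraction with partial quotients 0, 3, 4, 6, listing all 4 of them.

0/1, 1/3, 4/13, 25/81

Using the convergent recurrence p_i = a_i*p_{i-1} + p_{i-2}, q_i = a_i*q_{i-1} + q_{i-2} with p_{-2}=0, p_{-1}=1, q_{-2}=1, q_{-1}=0:
  i=0: a_0=0, p_0 = 0*1 + 0 = 0, q_0 = 0*0 + 1 = 1.
  i=1: a_1=3, p_1 = 3*0 + 1 = 1, q_1 = 3*1 + 0 = 3.
  i=2: a_2=4, p_2 = 4*1 + 0 = 4, q_2 = 4*3 + 1 = 13.
  i=3: a_3=6, p_3 = 6*4 + 1 = 25, q_3 = 6*13 + 3 = 81.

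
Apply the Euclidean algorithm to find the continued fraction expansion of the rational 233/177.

Run the Euclidean algorithm on 233 and 177; the successive quotients are the partial quotients a_0, a_1, ... (each step inverts the fractional part left over by the previous one):
  233 = 1*177 + 56, so a_0 = 1.
  177 = 3*56 + 9, so a_1 = 3.
  56 = 6*9 + 2, so a_2 = 6.
  9 = 4*2 + 1, so a_3 = 4.
  2 = 2*1 + 0, so a_4 = 2.
The remainder reaches 0 after 5 divisions, so the expansion has 5 partial quotients, read off in order.

[1; 3, 6, 4, 2]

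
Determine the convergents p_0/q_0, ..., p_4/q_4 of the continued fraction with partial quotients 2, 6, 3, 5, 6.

2/1, 13/6, 41/19, 218/101, 1349/625

Using the convergent recurrence p_i = a_i*p_{i-1} + p_{i-2}, q_i = a_i*q_{i-1} + q_{i-2} with p_{-2}=0, p_{-1}=1, q_{-2}=1, q_{-1}=0:
  i=0: a_0=2, p_0 = 2*1 + 0 = 2, q_0 = 2*0 + 1 = 1.
  i=1: a_1=6, p_1 = 6*2 + 1 = 13, q_1 = 6*1 + 0 = 6.
  i=2: a_2=3, p_2 = 3*13 + 2 = 41, q_2 = 3*6 + 1 = 19.
  i=3: a_3=5, p_3 = 5*41 + 13 = 218, q_3 = 5*19 + 6 = 101.
  i=4: a_4=6, p_4 = 6*218 + 41 = 1349, q_4 = 6*101 + 19 = 625.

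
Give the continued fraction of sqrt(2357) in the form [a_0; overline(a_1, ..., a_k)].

[48; overline(1, 1, 4, 1, 1, 1, 1, 4, 1, 1, 96)]

Write x_i = (sqrt(2357) + m_i)/d_i with (m_0, d_0) = (0, 1). a_0 = floor(sqrt(2357)) = 48, since 48^2 = 2304 <= 2357 < 2401 = 49^2.
Iterate m_{i+1} = d_i*a_i - m_i, d_{i+1} = (2357 - m_{i+1}^2)/d_i, a_{i+1} = floor((a_0 + m_{i+1})/d_{i+1}):
  m_1 = 1*48 - 0 = 48, d_1 = (2357 - 48^2)/1 = 53/1 = 53, a_1 = floor((48 + 48)/53) = 1.
  m_2 = 53*1 - 48 = 5, d_2 = (2357 - 5^2)/53 = 2332/53 = 44, a_2 = floor((48 + 5)/44) = 1.
  m_3 = 44*1 - 5 = 39, d_3 = (2357 - 39^2)/44 = 836/44 = 19, a_3 = floor((48 + 39)/19) = 4.
  m_4 = 19*4 - 39 = 37, d_4 = (2357 - 37^2)/19 = 988/19 = 52, a_4 = floor((48 + 37)/52) = 1.
  m_5 = 52*1 - 37 = 15, d_5 = (2357 - 15^2)/52 = 2132/52 = 41, a_5 = floor((48 + 15)/41) = 1.
  m_6 = 41*1 - 15 = 26, d_6 = (2357 - 26^2)/41 = 1681/41 = 41, a_6 = floor((48 + 26)/41) = 1.
  m_7 = 41*1 - 26 = 15, d_7 = (2357 - 15^2)/41 = 2132/41 = 52, a_7 = floor((48 + 15)/52) = 1.
  m_8 = 52*1 - 15 = 37, d_8 = (2357 - 37^2)/52 = 988/52 = 19, a_8 = floor((48 + 37)/19) = 4.
  m_9 = 19*4 - 37 = 39, d_9 = (2357 - 39^2)/19 = 836/19 = 44, a_9 = floor((48 + 39)/44) = 1.
  m_10 = 44*1 - 39 = 5, d_10 = (2357 - 5^2)/44 = 2332/44 = 53, a_10 = floor((48 + 5)/53) = 1.
  m_11 = 53*1 - 5 = 48, d_11 = (2357 - 48^2)/53 = 53/53 = 1, a_11 = floor((48 + 48)/1) = 96.
  m_12 = 1*96 - 48 = 48, d_12 = (2357 - 48^2)/1 = 53/1 = 53: (m_12, d_12) = (m_1, d_1) = (48, 53), so from here the quotients repeat a_1, ..., a_11; the period length is 11.
Hence the expansion of sqrt(2357) is a_0 = 48 followed by the repeating block 1, 1, 4, 1, 1, 1, 1, 4, 1, 1, 96 (period 11).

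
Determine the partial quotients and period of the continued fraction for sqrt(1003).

[31; (1, 2, 31, 2, 1, 62)]

Write x_i = (sqrt(1003) + m_i)/d_i with (m_0, d_0) = (0, 1). a_0 = floor(sqrt(1003)) = 31, since 31^2 = 961 <= 1003 < 1024 = 32^2.
Iterate m_{i+1} = d_i*a_i - m_i, d_{i+1} = (1003 - m_{i+1}^2)/d_i, a_{i+1} = floor((a_0 + m_{i+1})/d_{i+1}):
  m_1 = 1*31 - 0 = 31, d_1 = (1003 - 31^2)/1 = 42/1 = 42, a_1 = floor((31 + 31)/42) = 1.
  m_2 = 42*1 - 31 = 11, d_2 = (1003 - 11^2)/42 = 882/42 = 21, a_2 = floor((31 + 11)/21) = 2.
  m_3 = 21*2 - 11 = 31, d_3 = (1003 - 31^2)/21 = 42/21 = 2, a_3 = floor((31 + 31)/2) = 31.
  m_4 = 2*31 - 31 = 31, d_4 = (1003 - 31^2)/2 = 42/2 = 21, a_4 = floor((31 + 31)/21) = 2.
  m_5 = 21*2 - 31 = 11, d_5 = (1003 - 11^2)/21 = 882/21 = 42, a_5 = floor((31 + 11)/42) = 1.
  m_6 = 42*1 - 11 = 31, d_6 = (1003 - 31^2)/42 = 42/42 = 1, a_6 = floor((31 + 31)/1) = 62.
  m_7 = 1*62 - 31 = 31, d_7 = (1003 - 31^2)/1 = 42/1 = 42: (m_7, d_7) = (m_1, d_1) = (31, 42), so from here the quotients repeat a_1, ..., a_6; the period length is 6.
Hence the expansion of sqrt(1003) is a_0 = 31 followed by the repeating block 1, 2, 31, 2, 1, 62 (period 6).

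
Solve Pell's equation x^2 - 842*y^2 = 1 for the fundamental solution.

(x, y) = (1683, 58)

First expand sqrt(842) as a continued fraction. With x_i = (sqrt(842) + m_i)/d_i and (m_0, d_0) = (0, 1): a_0 = floor(sqrt(842)) = 29, since 29^2 = 841 <= 842 < 900 = 30^2.
Iterate m_{i+1} = d_i*a_i - m_i, d_{i+1} = (842 - m_{i+1}^2)/d_i, a_{i+1} = floor((a_0 + m_{i+1})/d_{i+1}):
  m_1 = 1*29 - 0 = 29, d_1 = (842 - 29^2)/1 = 1/1 = 1, a_1 = floor((29 + 29)/1) = 58.
  m_2 = 1*58 - 29 = 29, d_2 = (842 - 29^2)/1 = 1/1 = 1: (m_2, d_2) = (m_1, d_1) = (29, 1), so from here the quotient a_1 repeats; the period length is 1.
So sqrt(842) = [29; (58)] with period length k = 1.
k is odd, so (p_{k-1}, q_{k-1}) only solves x^2 - 842y^2 = -1 and the fundamental solution of x^2 - 842y^2 = 1 is (p_{2k-1}, q_{2k-1}) = (p_1, q_1); compute convergents through index 1, running through the period twice.
Convergents (p_i = a_i*p_{i-1} + p_{i-2}, q_i = a_i*q_{i-1} + q_{i-2} with p_{-2}=0, p_{-1}=1, q_{-2}=1, q_{-1}=0):
  i=0: a_0=29, p_0 = 29*1 + 0 = 29, q_0 = 29*0 + 1 = 1.
  i=1: a_1=58, p_1 = 58*29 + 1 = 1683, q_1 = 58*1 + 0 = 58.
Indeed p_0^2 - 842*q_0^2 = 841 - 842 = -1, not +1.
Check: 1683^2 - 842*58^2 = 2832489 - 2832488 = 1, so (x, y) = (1683, 58) solves the equation, and by the theorem it is the least positive solution.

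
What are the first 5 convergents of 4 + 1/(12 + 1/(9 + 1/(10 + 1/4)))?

Using the convergent recurrence p_i = a_i*p_{i-1} + p_{i-2}, q_i = a_i*q_{i-1} + q_{i-2} with p_{-2}=0, p_{-1}=1, q_{-2}=1, q_{-1}=0:
  i=0: a_0=4, p_0 = 4*1 + 0 = 4, q_0 = 4*0 + 1 = 1.
  i=1: a_1=12, p_1 = 12*4 + 1 = 49, q_1 = 12*1 + 0 = 12.
  i=2: a_2=9, p_2 = 9*49 + 4 = 445, q_2 = 9*12 + 1 = 109.
  i=3: a_3=10, p_3 = 10*445 + 49 = 4499, q_3 = 10*109 + 12 = 1102.
  i=4: a_4=4, p_4 = 4*4499 + 445 = 18441, q_4 = 4*1102 + 109 = 4517.

4/1, 49/12, 445/109, 4499/1102, 18441/4517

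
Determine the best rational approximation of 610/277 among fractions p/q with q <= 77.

163/74

Expand x = 610/277 as a continued fraction with the Euclidean algorithm:
  610 = 2*277 + 56, so a_0 = 2.
  277 = 4*56 + 53, so a_1 = 4.
  56 = 1*53 + 3, so a_2 = 1.
  53 = 17*3 + 2, so a_3 = 17.
  3 = 1*2 + 1, so a_4 = 1.
  2 = 2*1 + 0, so a_5 = 2.
so x = [2; 4, 1, 17, 1, 2].
Convergents (p_i = a_i*p_{i-1} + p_{i-2}, q_i = a_i*q_{i-1} + q_{i-2} with p_{-2}=0, p_{-1}=1, q_{-2}=1, q_{-1}=0), until the denominator exceeds 77:
  i=0: a_0=2, p_0 = 2*1 + 0 = 2, q_0 = 2*0 + 1 = 1.
  i=1: a_1=4, p_1 = 4*2 + 1 = 9, q_1 = 4*1 + 0 = 4.
  i=2: a_2=1, p_2 = 1*9 + 2 = 11, q_2 = 1*4 + 1 = 5.
  i=3: a_3=17, p_3 = 17*11 + 9 = 196, q_3 = 17*5 + 4 = 89.
q_3 = 89 > 77, so the last convergent with denominator <= 77 is p_2/q_2 = 11/5.
The closest fraction with denominator <= 77 is either p_2/q_2 or the intermediate fraction (k*p_2 + p_1)/(k*q_2 + q_1) with the largest k >= 1 whose denominator stays <= 77; these approach x as k grows, and every other convergent or intermediate fraction in range is farther away.
Largest k: floor((77 - q_1)/q_2) = floor((77 - 4)/5) = 14.
That gives (14*11 + 9)/(14*5 + 4) = 163/74.
Compare the errors: |x - 11/5| = |610*5 - 11*277|/(277*5) = 3/1385, and |x - 163/74| = |610*74 - 163*277|/(277*74) = 11/20498.
Cross-multiplying, 11*1385 = 15235 < 61494 = 3*20498, so 11/20498 is smaller: the intermediate fraction 163/74 is closer to x than 11/5.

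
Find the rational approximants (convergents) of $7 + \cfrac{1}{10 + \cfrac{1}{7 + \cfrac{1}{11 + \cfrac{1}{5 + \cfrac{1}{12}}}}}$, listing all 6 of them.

Using the convergent recurrence p_i = a_i*p_{i-1} + p_{i-2}, q_i = a_i*q_{i-1} + q_{i-2} with p_{-2}=0, p_{-1}=1, q_{-2}=1, q_{-1}=0:
  i=0: a_0=7, p_0 = 7*1 + 0 = 7, q_0 = 7*0 + 1 = 1.
  i=1: a_1=10, p_1 = 10*7 + 1 = 71, q_1 = 10*1 + 0 = 10.
  i=2: a_2=7, p_2 = 7*71 + 7 = 504, q_2 = 7*10 + 1 = 71.
  i=3: a_3=11, p_3 = 11*504 + 71 = 5615, q_3 = 11*71 + 10 = 791.
  i=4: a_4=5, p_4 = 5*5615 + 504 = 28579, q_4 = 5*791 + 71 = 4026.
  i=5: a_5=12, p_5 = 12*28579 + 5615 = 348563, q_5 = 12*4026 + 791 = 49103.

7/1, 71/10, 504/71, 5615/791, 28579/4026, 348563/49103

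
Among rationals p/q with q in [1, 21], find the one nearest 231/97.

50/21

Expand x = 231/97 as a continued fraction with the Euclidean algorithm:
  231 = 2*97 + 37, so a_0 = 2.
  97 = 2*37 + 23, so a_1 = 2.
  37 = 1*23 + 14, so a_2 = 1.
  23 = 1*14 + 9, so a_3 = 1.
  14 = 1*9 + 5, so a_4 = 1.
  9 = 1*5 + 4, so a_5 = 1.
  5 = 1*4 + 1, so a_6 = 1.
  4 = 4*1 + 0, so a_7 = 4.
so x = [2; 2, 1, 1, 1, 1, 1, 4].
Convergents (p_i = a_i*p_{i-1} + p_{i-2}, q_i = a_i*q_{i-1} + q_{i-2} with p_{-2}=0, p_{-1}=1, q_{-2}=1, q_{-1}=0), until the denominator exceeds 21:
  i=0: a_0=2, p_0 = 2*1 + 0 = 2, q_0 = 2*0 + 1 = 1.
  i=1: a_1=2, p_1 = 2*2 + 1 = 5, q_1 = 2*1 + 0 = 2.
  i=2: a_2=1, p_2 = 1*5 + 2 = 7, q_2 = 1*2 + 1 = 3.
  i=3: a_3=1, p_3 = 1*7 + 5 = 12, q_3 = 1*3 + 2 = 5.
  i=4: a_4=1, p_4 = 1*12 + 7 = 19, q_4 = 1*5 + 3 = 8.
  i=5: a_5=1, p_5 = 1*19 + 12 = 31, q_5 = 1*8 + 5 = 13.
  i=6: a_6=1, p_6 = 1*31 + 19 = 50, q_6 = 1*13 + 8 = 21.
  i=7: a_7=4, p_7 = 4*50 + 31 = 231, q_7 = 4*21 + 13 = 97.
q_7 = 97 > 21, so the last convergent with denominator <= 21 is p_6/q_6 = 50/21.
The closest fraction with denominator <= 21 is either p_6/q_6 or the intermediate fraction (k*p_6 + p_5)/(k*q_6 + q_5) with the largest k >= 1 whose denominator stays <= 21; these approach x as k grows, and every other convergent or intermediate fraction in range is farther away.
Largest k: floor((21 - q_5)/q_6) = floor((21 - 13)/21) = 0.
Since k = 0, no intermediate fraction beyond p_6/q_6 has denominator <= 21, so the convergent 50/21 is the closest (its error is |231*21 - 50*97|/(97*21) = 1/2037).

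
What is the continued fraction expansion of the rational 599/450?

[1; 3, 49, 1, 2]

Run the Euclidean algorithm on 599 and 450; the successive quotients are the partial quotients a_0, a_1, ... (each step inverts the fractional part left over by the previous one):
  599 = 1*450 + 149, so a_0 = 1.
  450 = 3*149 + 3, so a_1 = 3.
  149 = 49*3 + 2, so a_2 = 49.
  3 = 1*2 + 1, so a_3 = 1.
  2 = 2*1 + 0, so a_4 = 2.
The remainder reaches 0 after 5 divisions, so the expansion has 5 partial quotients, read off in order.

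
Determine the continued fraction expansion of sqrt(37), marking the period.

Write x_i = (sqrt(37) + m_i)/d_i with (m_0, d_0) = (0, 1). a_0 = floor(sqrt(37)) = 6, since 6^2 = 36 <= 37 < 49 = 7^2.
Iterate m_{i+1} = d_i*a_i - m_i, d_{i+1} = (37 - m_{i+1}^2)/d_i, a_{i+1} = floor((a_0 + m_{i+1})/d_{i+1}):
  m_1 = 1*6 - 0 = 6, d_1 = (37 - 6^2)/1 = 1/1 = 1, a_1 = floor((6 + 6)/1) = 12.
  m_2 = 1*12 - 6 = 6, d_2 = (37 - 6^2)/1 = 1/1 = 1: (m_2, d_2) = (m_1, d_1) = (6, 1), so from here the quotient a_1 repeats; the period length is 1.
Hence the expansion of sqrt(37) is a_0 = 6 followed by the repeating block 12 (period 1).

[6; (12)]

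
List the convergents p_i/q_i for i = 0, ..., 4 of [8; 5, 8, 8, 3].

Using the convergent recurrence p_i = a_i*p_{i-1} + p_{i-2}, q_i = a_i*q_{i-1} + q_{i-2} with p_{-2}=0, p_{-1}=1, q_{-2}=1, q_{-1}=0:
  i=0: a_0=8, p_0 = 8*1 + 0 = 8, q_0 = 8*0 + 1 = 1.
  i=1: a_1=5, p_1 = 5*8 + 1 = 41, q_1 = 5*1 + 0 = 5.
  i=2: a_2=8, p_2 = 8*41 + 8 = 336, q_2 = 8*5 + 1 = 41.
  i=3: a_3=8, p_3 = 8*336 + 41 = 2729, q_3 = 8*41 + 5 = 333.
  i=4: a_4=3, p_4 = 3*2729 + 336 = 8523, q_4 = 3*333 + 41 = 1040.

8/1, 41/5, 336/41, 2729/333, 8523/1040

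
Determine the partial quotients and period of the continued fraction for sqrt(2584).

[50; (1, 4, 1, 100)]

Write x_i = (sqrt(2584) + m_i)/d_i with (m_0, d_0) = (0, 1). a_0 = floor(sqrt(2584)) = 50, since 50^2 = 2500 <= 2584 < 2601 = 51^2.
Iterate m_{i+1} = d_i*a_i - m_i, d_{i+1} = (2584 - m_{i+1}^2)/d_i, a_{i+1} = floor((a_0 + m_{i+1})/d_{i+1}):
  m_1 = 1*50 - 0 = 50, d_1 = (2584 - 50^2)/1 = 84/1 = 84, a_1 = floor((50 + 50)/84) = 1.
  m_2 = 84*1 - 50 = 34, d_2 = (2584 - 34^2)/84 = 1428/84 = 17, a_2 = floor((50 + 34)/17) = 4.
  m_3 = 17*4 - 34 = 34, d_3 = (2584 - 34^2)/17 = 1428/17 = 84, a_3 = floor((50 + 34)/84) = 1.
  m_4 = 84*1 - 34 = 50, d_4 = (2584 - 50^2)/84 = 84/84 = 1, a_4 = floor((50 + 50)/1) = 100.
  m_5 = 1*100 - 50 = 50, d_5 = (2584 - 50^2)/1 = 84/1 = 84: (m_5, d_5) = (m_1, d_1) = (50, 84), so from here the quotients repeat a_1, ..., a_4; the period length is 4.
Hence the expansion of sqrt(2584) is a_0 = 50 followed by the repeating block 1, 4, 1, 100 (period 4).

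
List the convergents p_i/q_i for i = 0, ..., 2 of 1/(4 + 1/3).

Using the convergent recurrence p_i = a_i*p_{i-1} + p_{i-2}, q_i = a_i*q_{i-1} + q_{i-2} with p_{-2}=0, p_{-1}=1, q_{-2}=1, q_{-1}=0:
  i=0: a_0=0, p_0 = 0*1 + 0 = 0, q_0 = 0*0 + 1 = 1.
  i=1: a_1=4, p_1 = 4*0 + 1 = 1, q_1 = 4*1 + 0 = 4.
  i=2: a_2=3, p_2 = 3*1 + 0 = 3, q_2 = 3*4 + 1 = 13.

0/1, 1/4, 3/13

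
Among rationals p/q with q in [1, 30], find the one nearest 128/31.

95/23

Expand x = 128/31 as a continued fraction with the Euclidean algorithm:
  128 = 4*31 + 4, so a_0 = 4.
  31 = 7*4 + 3, so a_1 = 7.
  4 = 1*3 + 1, so a_2 = 1.
  3 = 3*1 + 0, so a_3 = 3.
so x = [4; 7, 1, 3].
Convergents (p_i = a_i*p_{i-1} + p_{i-2}, q_i = a_i*q_{i-1} + q_{i-2} with p_{-2}=0, p_{-1}=1, q_{-2}=1, q_{-1}=0), until the denominator exceeds 30:
  i=0: a_0=4, p_0 = 4*1 + 0 = 4, q_0 = 4*0 + 1 = 1.
  i=1: a_1=7, p_1 = 7*4 + 1 = 29, q_1 = 7*1 + 0 = 7.
  i=2: a_2=1, p_2 = 1*29 + 4 = 33, q_2 = 1*7 + 1 = 8.
  i=3: a_3=3, p_3 = 3*33 + 29 = 128, q_3 = 3*8 + 7 = 31.
q_3 = 31 > 30, so the last convergent with denominator <= 30 is p_2/q_2 = 33/8.
The closest fraction with denominator <= 30 is either p_2/q_2 or the intermediate fraction (k*p_2 + p_1)/(k*q_2 + q_1) with the largest k >= 1 whose denominator stays <= 30; these approach x as k grows, and every other convergent or intermediate fraction in range is farther away.
Largest k: floor((30 - q_1)/q_2) = floor((30 - 7)/8) = 2.
That gives (2*33 + 29)/(2*8 + 7) = 95/23.
Compare the errors: |x - 33/8| = |128*8 - 33*31|/(31*8) = 1/248, and |x - 95/23| = |128*23 - 95*31|/(31*23) = 1/713.
Cross-multiplying, 1*248 = 248 < 713 = 1*713, so 1/713 is smaller: the intermediate fraction 95/23 is closer to x than 33/8.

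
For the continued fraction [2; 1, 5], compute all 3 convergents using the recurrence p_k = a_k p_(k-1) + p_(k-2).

Using the convergent recurrence p_i = a_i*p_{i-1} + p_{i-2}, q_i = a_i*q_{i-1} + q_{i-2} with p_{-2}=0, p_{-1}=1, q_{-2}=1, q_{-1}=0:
  i=0: a_0=2, p_0 = 2*1 + 0 = 2, q_0 = 2*0 + 1 = 1.
  i=1: a_1=1, p_1 = 1*2 + 1 = 3, q_1 = 1*1 + 0 = 1.
  i=2: a_2=5, p_2 = 5*3 + 2 = 17, q_2 = 5*1 + 1 = 6.

2/1, 3/1, 17/6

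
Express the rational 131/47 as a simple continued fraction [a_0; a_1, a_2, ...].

[2; 1, 3, 1, 2, 3]

Run the Euclidean algorithm on 131 and 47; the successive quotients are the partial quotients a_0, a_1, ... (each step inverts the fractional part left over by the previous one):
  131 = 2*47 + 37, so a_0 = 2.
  47 = 1*37 + 10, so a_1 = 1.
  37 = 3*10 + 7, so a_2 = 3.
  10 = 1*7 + 3, so a_3 = 1.
  7 = 2*3 + 1, so a_4 = 2.
  3 = 3*1 + 0, so a_5 = 3.
The remainder reaches 0 after 6 divisions, so the expansion has 6 partial quotients, read off in order.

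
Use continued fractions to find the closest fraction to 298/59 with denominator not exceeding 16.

81/16

Expand x = 298/59 as a continued fraction with the Euclidean algorithm:
  298 = 5*59 + 3, so a_0 = 5.
  59 = 19*3 + 2, so a_1 = 19.
  3 = 1*2 + 1, so a_2 = 1.
  2 = 2*1 + 0, so a_3 = 2.
so x = [5; 19, 1, 2].
Convergents (p_i = a_i*p_{i-1} + p_{i-2}, q_i = a_i*q_{i-1} + q_{i-2} with p_{-2}=0, p_{-1}=1, q_{-2}=1, q_{-1}=0), until the denominator exceeds 16:
  i=0: a_0=5, p_0 = 5*1 + 0 = 5, q_0 = 5*0 + 1 = 1.
  i=1: a_1=19, p_1 = 19*5 + 1 = 96, q_1 = 19*1 + 0 = 19.
q_1 = 19 > 16, so the last convergent with denominator <= 16 is p_0/q_0 = 5/1.
The closest fraction with denominator <= 16 is either p_0/q_0 or the intermediate fraction (k*p_0 + p_{-1})/(k*q_0 + q_{-1}) with the largest k >= 1 whose denominator stays <= 16; these approach x as k grows, and every other convergent or intermediate fraction in range is farther away.
Largest k: floor((16 - q_{-1})/q_0) = floor((16 - 0)/1) = 16 (using the seeds p_{-1} = 1, q_{-1} = 0).
That gives (16*5 + 1)/(16*1 + 0) = 81/16.
Compare the errors: |x - 5/1| = |298*1 - 5*59|/(59*1) = 3/59, and |x - 81/16| = |298*16 - 81*59|/(59*16) = 11/944.
Cross-multiplying, 11*59 = 649 < 2832 = 3*944, so 11/944 is smaller: the intermediate fraction 81/16 is closer to x than 5/1.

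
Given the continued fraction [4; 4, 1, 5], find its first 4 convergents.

4/1, 17/4, 21/5, 122/29

Using the convergent recurrence p_i = a_i*p_{i-1} + p_{i-2}, q_i = a_i*q_{i-1} + q_{i-2} with p_{-2}=0, p_{-1}=1, q_{-2}=1, q_{-1}=0:
  i=0: a_0=4, p_0 = 4*1 + 0 = 4, q_0 = 4*0 + 1 = 1.
  i=1: a_1=4, p_1 = 4*4 + 1 = 17, q_1 = 4*1 + 0 = 4.
  i=2: a_2=1, p_2 = 1*17 + 4 = 21, q_2 = 1*4 + 1 = 5.
  i=3: a_3=5, p_3 = 5*21 + 17 = 122, q_3 = 5*5 + 4 = 29.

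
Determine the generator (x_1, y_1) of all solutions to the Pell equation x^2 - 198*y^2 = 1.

First expand sqrt(198) as a continued fraction. With x_i = (sqrt(198) + m_i)/d_i and (m_0, d_0) = (0, 1): a_0 = floor(sqrt(198)) = 14, since 14^2 = 196 <= 198 < 225 = 15^2.
Iterate m_{i+1} = d_i*a_i - m_i, d_{i+1} = (198 - m_{i+1}^2)/d_i, a_{i+1} = floor((a_0 + m_{i+1})/d_{i+1}):
  m_1 = 1*14 - 0 = 14, d_1 = (198 - 14^2)/1 = 2/1 = 2, a_1 = floor((14 + 14)/2) = 14.
  m_2 = 2*14 - 14 = 14, d_2 = (198 - 14^2)/2 = 2/2 = 1, a_2 = floor((14 + 14)/1) = 28.
  m_3 = 1*28 - 14 = 14, d_3 = (198 - 14^2)/1 = 2/1 = 2: (m_3, d_3) = (m_1, d_1) = (14, 2), so from here the quotients repeat a_1, a_2; the period length is 2.
So sqrt(198) = [14; (14, 28)] with period length k = 2.
k is even, so the fundamental solution of x^2 - 198y^2 = 1 is (p_{k-1}, q_{k-1}) = (p_1, q_1); compute convergents through index 1.
Convergents (p_i = a_i*p_{i-1} + p_{i-2}, q_i = a_i*q_{i-1} + q_{i-2} with p_{-2}=0, p_{-1}=1, q_{-2}=1, q_{-1}=0):
  i=0: a_0=14, p_0 = 14*1 + 0 = 14, q_0 = 14*0 + 1 = 1.
  i=1: a_1=14, p_1 = 14*14 + 1 = 197, q_1 = 14*1 + 0 = 14.
Check: 197^2 - 198*14^2 = 38809 - 38808 = 1, so (x, y) = (197, 14) solves the equation, and by the theorem it is the least positive solution.

(x, y) = (197, 14)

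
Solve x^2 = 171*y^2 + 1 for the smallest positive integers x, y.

First expand sqrt(171) as a continued fraction. With x_i = (sqrt(171) + m_i)/d_i and (m_0, d_0) = (0, 1): a_0 = floor(sqrt(171)) = 13, since 13^2 = 169 <= 171 < 196 = 14^2.
Iterate m_{i+1} = d_i*a_i - m_i, d_{i+1} = (171 - m_{i+1}^2)/d_i, a_{i+1} = floor((a_0 + m_{i+1})/d_{i+1}):
  m_1 = 1*13 - 0 = 13, d_1 = (171 - 13^2)/1 = 2/1 = 2, a_1 = floor((13 + 13)/2) = 13.
  m_2 = 2*13 - 13 = 13, d_2 = (171 - 13^2)/2 = 2/2 = 1, a_2 = floor((13 + 13)/1) = 26.
  m_3 = 1*26 - 13 = 13, d_3 = (171 - 13^2)/1 = 2/1 = 2: (m_3, d_3) = (m_1, d_1) = (13, 2), so from here the quotients repeat a_1, a_2; the period length is 2.
So sqrt(171) = [13; (13, 26)] with period length k = 2.
k is even, so the fundamental solution of x^2 - 171y^2 = 1 is (p_{k-1}, q_{k-1}) = (p_1, q_1); compute convergents through index 1.
Convergents (p_i = a_i*p_{i-1} + p_{i-2}, q_i = a_i*q_{i-1} + q_{i-2} with p_{-2}=0, p_{-1}=1, q_{-2}=1, q_{-1}=0):
  i=0: a_0=13, p_0 = 13*1 + 0 = 13, q_0 = 13*0 + 1 = 1.
  i=1: a_1=13, p_1 = 13*13 + 1 = 170, q_1 = 13*1 + 0 = 13.
Check: 170^2 - 171*13^2 = 28900 - 28899 = 1, so (x, y) = (170, 13) solves the equation, and by the theorem it is the least positive solution.

(x, y) = (170, 13)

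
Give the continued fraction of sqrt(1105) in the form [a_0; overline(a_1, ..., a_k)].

[33; overline(4, 7, 7, 4, 66)]

Write x_i = (sqrt(1105) + m_i)/d_i with (m_0, d_0) = (0, 1). a_0 = floor(sqrt(1105)) = 33, since 33^2 = 1089 <= 1105 < 1156 = 34^2.
Iterate m_{i+1} = d_i*a_i - m_i, d_{i+1} = (1105 - m_{i+1}^2)/d_i, a_{i+1} = floor((a_0 + m_{i+1})/d_{i+1}):
  m_1 = 1*33 - 0 = 33, d_1 = (1105 - 33^2)/1 = 16/1 = 16, a_1 = floor((33 + 33)/16) = 4.
  m_2 = 16*4 - 33 = 31, d_2 = (1105 - 31^2)/16 = 144/16 = 9, a_2 = floor((33 + 31)/9) = 7.
  m_3 = 9*7 - 31 = 32, d_3 = (1105 - 32^2)/9 = 81/9 = 9, a_3 = floor((33 + 32)/9) = 7.
  m_4 = 9*7 - 32 = 31, d_4 = (1105 - 31^2)/9 = 144/9 = 16, a_4 = floor((33 + 31)/16) = 4.
  m_5 = 16*4 - 31 = 33, d_5 = (1105 - 33^2)/16 = 16/16 = 1, a_5 = floor((33 + 33)/1) = 66.
  m_6 = 1*66 - 33 = 33, d_6 = (1105 - 33^2)/1 = 16/1 = 16: (m_6, d_6) = (m_1, d_1) = (33, 16), so from here the quotients repeat a_1, ..., a_5; the period length is 5.
Hence the expansion of sqrt(1105) is a_0 = 33 followed by the repeating block 4, 7, 7, 4, 66 (period 5).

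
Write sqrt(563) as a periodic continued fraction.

[23; (1, 2, 1, 2, 23, 2, 1, 2, 1, 46)]

Write x_i = (sqrt(563) + m_i)/d_i with (m_0, d_0) = (0, 1). a_0 = floor(sqrt(563)) = 23, since 23^2 = 529 <= 563 < 576 = 24^2.
Iterate m_{i+1} = d_i*a_i - m_i, d_{i+1} = (563 - m_{i+1}^2)/d_i, a_{i+1} = floor((a_0 + m_{i+1})/d_{i+1}):
  m_1 = 1*23 - 0 = 23, d_1 = (563 - 23^2)/1 = 34/1 = 34, a_1 = floor((23 + 23)/34) = 1.
  m_2 = 34*1 - 23 = 11, d_2 = (563 - 11^2)/34 = 442/34 = 13, a_2 = floor((23 + 11)/13) = 2.
  m_3 = 13*2 - 11 = 15, d_3 = (563 - 15^2)/13 = 338/13 = 26, a_3 = floor((23 + 15)/26) = 1.
  m_4 = 26*1 - 15 = 11, d_4 = (563 - 11^2)/26 = 442/26 = 17, a_4 = floor((23 + 11)/17) = 2.
  m_5 = 17*2 - 11 = 23, d_5 = (563 - 23^2)/17 = 34/17 = 2, a_5 = floor((23 + 23)/2) = 23.
  m_6 = 2*23 - 23 = 23, d_6 = (563 - 23^2)/2 = 34/2 = 17, a_6 = floor((23 + 23)/17) = 2.
  m_7 = 17*2 - 23 = 11, d_7 = (563 - 11^2)/17 = 442/17 = 26, a_7 = floor((23 + 11)/26) = 1.
  m_8 = 26*1 - 11 = 15, d_8 = (563 - 15^2)/26 = 338/26 = 13, a_8 = floor((23 + 15)/13) = 2.
  m_9 = 13*2 - 15 = 11, d_9 = (563 - 11^2)/13 = 442/13 = 34, a_9 = floor((23 + 11)/34) = 1.
  m_10 = 34*1 - 11 = 23, d_10 = (563 - 23^2)/34 = 34/34 = 1, a_10 = floor((23 + 23)/1) = 46.
  m_11 = 1*46 - 23 = 23, d_11 = (563 - 23^2)/1 = 34/1 = 34: (m_11, d_11) = (m_1, d_1) = (23, 34), so from here the quotients repeat a_1, ..., a_10; the period length is 10.
Hence the expansion of sqrt(563) is a_0 = 23 followed by the repeating block 1, 2, 1, 2, 23, 2, 1, 2, 1, 46 (period 10).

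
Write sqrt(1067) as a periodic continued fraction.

Write x_i = (sqrt(1067) + m_i)/d_i with (m_0, d_0) = (0, 1). a_0 = floor(sqrt(1067)) = 32, since 32^2 = 1024 <= 1067 < 1089 = 33^2.
Iterate m_{i+1} = d_i*a_i - m_i, d_{i+1} = (1067 - m_{i+1}^2)/d_i, a_{i+1} = floor((a_0 + m_{i+1})/d_{i+1}):
  m_1 = 1*32 - 0 = 32, d_1 = (1067 - 32^2)/1 = 43/1 = 43, a_1 = floor((32 + 32)/43) = 1.
  m_2 = 43*1 - 32 = 11, d_2 = (1067 - 11^2)/43 = 946/43 = 22, a_2 = floor((32 + 11)/22) = 1.
  m_3 = 22*1 - 11 = 11, d_3 = (1067 - 11^2)/22 = 946/22 = 43, a_3 = floor((32 + 11)/43) = 1.
  m_4 = 43*1 - 11 = 32, d_4 = (1067 - 32^2)/43 = 43/43 = 1, a_4 = floor((32 + 32)/1) = 64.
  m_5 = 1*64 - 32 = 32, d_5 = (1067 - 32^2)/1 = 43/1 = 43: (m_5, d_5) = (m_1, d_1) = (32, 43), so from here the quotients repeat a_1, ..., a_4; the period length is 4.
Hence the expansion of sqrt(1067) is a_0 = 32 followed by the repeating block 1, 1, 1, 64 (period 4).

[32; (1, 1, 1, 64)]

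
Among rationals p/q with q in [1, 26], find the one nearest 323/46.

183/26

Expand x = 323/46 as a continued fraction with the Euclidean algorithm:
  323 = 7*46 + 1, so a_0 = 7.
  46 = 46*1 + 0, so a_1 = 46.
so x = [7; 46].
Convergents (p_i = a_i*p_{i-1} + p_{i-2}, q_i = a_i*q_{i-1} + q_{i-2} with p_{-2}=0, p_{-1}=1, q_{-2}=1, q_{-1}=0), until the denominator exceeds 26:
  i=0: a_0=7, p_0 = 7*1 + 0 = 7, q_0 = 7*0 + 1 = 1.
  i=1: a_1=46, p_1 = 46*7 + 1 = 323, q_1 = 46*1 + 0 = 46.
q_1 = 46 > 26, so the last convergent with denominator <= 26 is p_0/q_0 = 7/1.
The closest fraction with denominator <= 26 is either p_0/q_0 or the intermediate fraction (k*p_0 + p_{-1})/(k*q_0 + q_{-1}) with the largest k >= 1 whose denominator stays <= 26; these approach x as k grows, and every other convergent or intermediate fraction in range is farther away.
Largest k: floor((26 - q_{-1})/q_0) = floor((26 - 0)/1) = 26 (using the seeds p_{-1} = 1, q_{-1} = 0).
That gives (26*7 + 1)/(26*1 + 0) = 183/26.
Compare the errors: |x - 7/1| = |323*1 - 7*46|/(46*1) = 1/46, and |x - 183/26| = |323*26 - 183*46|/(46*26) = 20/1196.
Cross-multiplying, 20*46 = 920 < 1196 = 1*1196, so 20/1196 is smaller: the intermediate fraction 183/26 is closer to x than 7/1.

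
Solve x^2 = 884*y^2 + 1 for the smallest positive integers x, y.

First expand sqrt(884) as a continued fraction. With x_i = (sqrt(884) + m_i)/d_i and (m_0, d_0) = (0, 1): a_0 = floor(sqrt(884)) = 29, since 29^2 = 841 <= 884 < 900 = 30^2.
Iterate m_{i+1} = d_i*a_i - m_i, d_{i+1} = (884 - m_{i+1}^2)/d_i, a_{i+1} = floor((a_0 + m_{i+1})/d_{i+1}):
  m_1 = 1*29 - 0 = 29, d_1 = (884 - 29^2)/1 = 43/1 = 43, a_1 = floor((29 + 29)/43) = 1.
  m_2 = 43*1 - 29 = 14, d_2 = (884 - 14^2)/43 = 688/43 = 16, a_2 = floor((29 + 14)/16) = 2.
  m_3 = 16*2 - 14 = 18, d_3 = (884 - 18^2)/16 = 560/16 = 35, a_3 = floor((29 + 18)/35) = 1.
  m_4 = 35*1 - 18 = 17, d_4 = (884 - 17^2)/35 = 595/35 = 17, a_4 = floor((29 + 17)/17) = 2.
  m_5 = 17*2 - 17 = 17, d_5 = (884 - 17^2)/17 = 595/17 = 35, a_5 = floor((29 + 17)/35) = 1.
  m_6 = 35*1 - 17 = 18, d_6 = (884 - 18^2)/35 = 560/35 = 16, a_6 = floor((29 + 18)/16) = 2.
  m_7 = 16*2 - 18 = 14, d_7 = (884 - 14^2)/16 = 688/16 = 43, a_7 = floor((29 + 14)/43) = 1.
  m_8 = 43*1 - 14 = 29, d_8 = (884 - 29^2)/43 = 43/43 = 1, a_8 = floor((29 + 29)/1) = 58.
  m_9 = 1*58 - 29 = 29, d_9 = (884 - 29^2)/1 = 43/1 = 43: (m_9, d_9) = (m_1, d_1) = (29, 43), so from here the quotients repeat a_1, ..., a_8; the period length is 8.
So sqrt(884) = [29; (1, 2, 1, 2, 1, 2, 1, 58)] with period length k = 8.
k is even, so the fundamental solution of x^2 - 884y^2 = 1 is (p_{k-1}, q_{k-1}) = (p_7, q_7); compute convergents through index 7.
Convergents (p_i = a_i*p_{i-1} + p_{i-2}, q_i = a_i*q_{i-1} + q_{i-2} with p_{-2}=0, p_{-1}=1, q_{-2}=1, q_{-1}=0):
  i=0: a_0=29, p_0 = 29*1 + 0 = 29, q_0 = 29*0 + 1 = 1.
  i=1: a_1=1, p_1 = 1*29 + 1 = 30, q_1 = 1*1 + 0 = 1.
  i=2: a_2=2, p_2 = 2*30 + 29 = 89, q_2 = 2*1 + 1 = 3.
  i=3: a_3=1, p_3 = 1*89 + 30 = 119, q_3 = 1*3 + 1 = 4.
  i=4: a_4=2, p_4 = 2*119 + 89 = 327, q_4 = 2*4 + 3 = 11.
  i=5: a_5=1, p_5 = 1*327 + 119 = 446, q_5 = 1*11 + 4 = 15.
  i=6: a_6=2, p_6 = 2*446 + 327 = 1219, q_6 = 2*15 + 11 = 41.
  i=7: a_7=1, p_7 = 1*1219 + 446 = 1665, q_7 = 1*41 + 15 = 56.
Check: 1665^2 - 884*56^2 = 2772225 - 2772224 = 1, so (x, y) = (1665, 56) solves the equation, and by the theorem it is the least positive solution.

(x, y) = (1665, 56)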